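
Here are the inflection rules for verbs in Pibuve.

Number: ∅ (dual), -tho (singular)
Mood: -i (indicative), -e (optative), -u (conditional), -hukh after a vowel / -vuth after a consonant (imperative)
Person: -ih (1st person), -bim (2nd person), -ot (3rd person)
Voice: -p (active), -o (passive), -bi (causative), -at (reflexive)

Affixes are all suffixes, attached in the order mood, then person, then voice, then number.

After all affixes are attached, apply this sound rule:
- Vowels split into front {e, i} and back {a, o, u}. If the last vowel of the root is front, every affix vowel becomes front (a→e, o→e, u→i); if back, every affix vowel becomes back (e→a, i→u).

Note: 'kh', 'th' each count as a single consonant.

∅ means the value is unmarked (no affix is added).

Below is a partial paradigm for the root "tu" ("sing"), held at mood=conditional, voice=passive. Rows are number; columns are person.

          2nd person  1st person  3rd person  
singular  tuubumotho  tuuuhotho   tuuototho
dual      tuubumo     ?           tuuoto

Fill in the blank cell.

tuuuho

Attach mood conditional -u → tuu.
Attach person 1st person -ih → tuuih.
Attach voice passive -o → tuuiho.
number = dual: zero marking, form stays tuuiho.
Apply vowel harmony: tuuiho → tuuuho.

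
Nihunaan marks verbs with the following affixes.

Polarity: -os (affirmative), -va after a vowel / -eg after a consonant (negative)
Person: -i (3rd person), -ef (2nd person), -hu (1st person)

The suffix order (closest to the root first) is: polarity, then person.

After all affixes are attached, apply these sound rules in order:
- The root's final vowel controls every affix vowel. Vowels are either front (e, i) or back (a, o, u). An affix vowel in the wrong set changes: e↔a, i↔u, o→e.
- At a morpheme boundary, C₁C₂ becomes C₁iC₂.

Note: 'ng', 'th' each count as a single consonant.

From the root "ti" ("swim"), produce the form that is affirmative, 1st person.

Attach polarity affirmative -os → tios.
Attach person 1st person -hu → tioshu.
Apply vowel harmony: tioshu → tieshi.
Apply epenthesis: tieshi → tiesihi.

tiesihi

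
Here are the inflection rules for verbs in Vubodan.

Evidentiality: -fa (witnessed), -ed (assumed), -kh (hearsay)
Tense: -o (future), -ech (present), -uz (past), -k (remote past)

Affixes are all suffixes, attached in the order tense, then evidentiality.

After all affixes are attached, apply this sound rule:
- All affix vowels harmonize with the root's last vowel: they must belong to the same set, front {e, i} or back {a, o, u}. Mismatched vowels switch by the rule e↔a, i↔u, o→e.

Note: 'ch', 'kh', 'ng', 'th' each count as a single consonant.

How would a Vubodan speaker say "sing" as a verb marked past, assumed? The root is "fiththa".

fiththauzad

Attach tense past -uz → fiththauz.
Attach evidentiality assumed -ed → fiththauzed.
Apply vowel harmony: fiththauzed → fiththauzad.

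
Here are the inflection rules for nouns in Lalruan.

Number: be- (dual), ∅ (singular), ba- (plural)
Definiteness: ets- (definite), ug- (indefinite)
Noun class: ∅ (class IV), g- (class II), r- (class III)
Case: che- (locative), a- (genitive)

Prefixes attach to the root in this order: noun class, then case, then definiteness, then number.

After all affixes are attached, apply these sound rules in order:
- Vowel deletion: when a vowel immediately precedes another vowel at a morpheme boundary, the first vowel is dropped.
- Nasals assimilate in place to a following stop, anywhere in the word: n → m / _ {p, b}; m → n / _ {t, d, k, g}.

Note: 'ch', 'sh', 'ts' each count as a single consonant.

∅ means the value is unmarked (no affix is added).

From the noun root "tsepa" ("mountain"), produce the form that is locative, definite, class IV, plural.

noun class = class IV: zero marking, form stays tsepa.
Attach case locative che- → chetsepa.
Attach definiteness definite ets- → etschetsepa.
Attach number plural ba- → baetschetsepa.
Apply vowel deletion: baetschetsepa → betschetsepa.
Nasal assimilation: no change.

betschetsepa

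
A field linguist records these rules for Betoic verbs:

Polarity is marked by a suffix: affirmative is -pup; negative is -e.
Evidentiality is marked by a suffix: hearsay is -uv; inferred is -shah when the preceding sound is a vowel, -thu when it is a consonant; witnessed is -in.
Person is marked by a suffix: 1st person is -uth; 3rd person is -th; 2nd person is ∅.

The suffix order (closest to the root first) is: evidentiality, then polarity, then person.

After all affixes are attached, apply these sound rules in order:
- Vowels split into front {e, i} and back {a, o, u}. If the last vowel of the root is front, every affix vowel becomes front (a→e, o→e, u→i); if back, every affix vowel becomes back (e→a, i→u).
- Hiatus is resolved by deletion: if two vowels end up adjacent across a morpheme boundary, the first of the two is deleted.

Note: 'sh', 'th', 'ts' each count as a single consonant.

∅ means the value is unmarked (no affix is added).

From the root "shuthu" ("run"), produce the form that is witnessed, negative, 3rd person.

Attach evidentiality witnessed -in → shuthuin.
Attach polarity negative -e → shuthuine.
Attach person 3rd person -th → shuthuineth.
Apply vowel harmony: shuthuineth → shuthuunath.
Apply vowel deletion: shuthuunath → shuthunath.

shuthunath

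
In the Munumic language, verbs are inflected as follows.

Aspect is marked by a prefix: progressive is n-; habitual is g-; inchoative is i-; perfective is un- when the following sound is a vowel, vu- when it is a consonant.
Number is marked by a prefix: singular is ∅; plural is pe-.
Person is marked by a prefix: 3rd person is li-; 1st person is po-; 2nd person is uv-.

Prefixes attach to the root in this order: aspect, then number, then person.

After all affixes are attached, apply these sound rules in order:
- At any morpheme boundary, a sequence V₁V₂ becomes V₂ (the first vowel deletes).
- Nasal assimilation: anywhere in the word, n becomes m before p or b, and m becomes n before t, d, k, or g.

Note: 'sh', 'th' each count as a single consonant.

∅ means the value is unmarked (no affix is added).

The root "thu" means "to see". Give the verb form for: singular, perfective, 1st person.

Attach aspect perfective vu- (before consonant 'th') → vuthu.
number = singular: zero marking, form stays vuthu.
Attach person 1st person po- → povuthu.
Vowel deletion: no change.
Nasal assimilation: no change.

povuthu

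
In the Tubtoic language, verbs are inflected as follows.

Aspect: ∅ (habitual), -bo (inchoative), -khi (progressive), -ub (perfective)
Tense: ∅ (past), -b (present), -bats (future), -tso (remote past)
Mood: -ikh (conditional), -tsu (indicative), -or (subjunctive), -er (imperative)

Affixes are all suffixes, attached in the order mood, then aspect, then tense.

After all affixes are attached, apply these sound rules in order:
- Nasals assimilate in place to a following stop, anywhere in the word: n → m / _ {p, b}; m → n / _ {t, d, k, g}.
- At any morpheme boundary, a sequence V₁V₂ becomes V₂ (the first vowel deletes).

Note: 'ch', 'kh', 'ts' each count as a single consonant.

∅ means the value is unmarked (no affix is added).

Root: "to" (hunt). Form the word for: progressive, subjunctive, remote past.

Attach mood subjunctive -or → toor.
Attach aspect progressive -khi → toorkhi.
Attach tense remote past -tso → toorkhitso.
Nasal assimilation: no change.
Apply vowel deletion: toorkhitso → torkhitso.

torkhitso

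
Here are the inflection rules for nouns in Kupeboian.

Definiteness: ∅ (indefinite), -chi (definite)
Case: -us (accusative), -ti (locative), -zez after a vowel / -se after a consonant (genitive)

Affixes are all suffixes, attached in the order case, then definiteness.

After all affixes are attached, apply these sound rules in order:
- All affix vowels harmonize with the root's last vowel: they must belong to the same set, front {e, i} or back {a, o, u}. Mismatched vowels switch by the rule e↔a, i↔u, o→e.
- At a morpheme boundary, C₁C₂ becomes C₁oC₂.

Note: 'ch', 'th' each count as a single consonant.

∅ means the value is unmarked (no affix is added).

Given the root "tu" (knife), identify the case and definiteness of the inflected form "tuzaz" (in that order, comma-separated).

genitive, indefinite

Segment: tu-zez.
case: -zez/se → genitive.
definiteness: ∅ → indefinite.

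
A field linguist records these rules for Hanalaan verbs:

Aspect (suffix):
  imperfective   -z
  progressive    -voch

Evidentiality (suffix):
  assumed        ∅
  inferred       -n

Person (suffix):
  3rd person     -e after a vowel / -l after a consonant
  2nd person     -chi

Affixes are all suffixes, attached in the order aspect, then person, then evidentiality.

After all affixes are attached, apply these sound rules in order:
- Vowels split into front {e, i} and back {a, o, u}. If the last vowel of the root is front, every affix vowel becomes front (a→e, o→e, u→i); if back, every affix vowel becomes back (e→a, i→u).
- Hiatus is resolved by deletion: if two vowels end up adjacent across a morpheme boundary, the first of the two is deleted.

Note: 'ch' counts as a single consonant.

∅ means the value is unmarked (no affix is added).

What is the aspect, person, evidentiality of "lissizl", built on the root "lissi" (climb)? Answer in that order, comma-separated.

imperfective, 3rd person, assumed

Segment: lissi-z-l.
aspect: -z → imperfective.
person: -e/l → 3rd person.
evidentiality: ∅ → assumed.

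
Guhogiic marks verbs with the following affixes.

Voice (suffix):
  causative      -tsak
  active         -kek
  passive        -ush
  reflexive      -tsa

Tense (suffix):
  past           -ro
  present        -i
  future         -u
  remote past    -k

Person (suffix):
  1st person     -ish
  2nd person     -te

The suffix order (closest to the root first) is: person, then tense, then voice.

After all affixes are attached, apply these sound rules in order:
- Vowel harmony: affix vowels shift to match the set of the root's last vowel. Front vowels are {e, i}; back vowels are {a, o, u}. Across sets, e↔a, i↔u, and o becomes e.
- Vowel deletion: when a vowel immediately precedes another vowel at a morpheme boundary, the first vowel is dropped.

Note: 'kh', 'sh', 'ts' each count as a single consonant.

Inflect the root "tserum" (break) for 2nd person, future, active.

Attach person 2nd person -te → tserumte.
Attach tense future -u → tserumteu.
Attach voice active -kek → tserumteukek.
Apply vowel harmony: tserumteukek → tserumtaukak.
Apply vowel deletion: tserumtaukak → tserumtukak.

tserumtukak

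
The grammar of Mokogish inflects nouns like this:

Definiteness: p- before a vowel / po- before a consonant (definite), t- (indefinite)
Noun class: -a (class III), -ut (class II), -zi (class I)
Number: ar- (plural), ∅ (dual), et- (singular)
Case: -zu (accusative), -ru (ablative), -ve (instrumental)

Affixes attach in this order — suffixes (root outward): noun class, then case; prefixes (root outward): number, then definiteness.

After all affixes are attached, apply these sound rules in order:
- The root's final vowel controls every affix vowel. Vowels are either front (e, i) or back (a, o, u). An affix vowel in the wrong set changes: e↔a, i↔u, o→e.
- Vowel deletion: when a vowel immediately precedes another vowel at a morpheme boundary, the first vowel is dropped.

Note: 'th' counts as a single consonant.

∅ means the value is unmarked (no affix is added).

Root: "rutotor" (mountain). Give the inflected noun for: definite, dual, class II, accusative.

number = dual: zero marking, form stays rutotor.
Attach definiteness definite po- (before consonant 'r') → porutotor.
Attach noun class class II -ut → porutotorut.
Attach case accusative -zu → porutotorutzu.
Vowel harmony: no change.
Vowel deletion: no change.

porutotorutzu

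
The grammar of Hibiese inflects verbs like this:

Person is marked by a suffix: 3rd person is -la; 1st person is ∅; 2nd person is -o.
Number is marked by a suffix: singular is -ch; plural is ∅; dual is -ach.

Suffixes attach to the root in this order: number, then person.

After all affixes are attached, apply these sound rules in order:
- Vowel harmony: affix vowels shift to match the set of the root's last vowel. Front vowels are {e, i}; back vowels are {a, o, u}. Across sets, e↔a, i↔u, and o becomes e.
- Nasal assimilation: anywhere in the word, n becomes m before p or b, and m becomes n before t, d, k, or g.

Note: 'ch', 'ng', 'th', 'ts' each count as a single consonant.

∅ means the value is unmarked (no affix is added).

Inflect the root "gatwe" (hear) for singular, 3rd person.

Attach number singular -ch → gatwech.
Attach person 3rd person -la → gatwechla.
Apply vowel harmony: gatwechla → gatwechle.
Nasal assimilation: no change.

gatwechle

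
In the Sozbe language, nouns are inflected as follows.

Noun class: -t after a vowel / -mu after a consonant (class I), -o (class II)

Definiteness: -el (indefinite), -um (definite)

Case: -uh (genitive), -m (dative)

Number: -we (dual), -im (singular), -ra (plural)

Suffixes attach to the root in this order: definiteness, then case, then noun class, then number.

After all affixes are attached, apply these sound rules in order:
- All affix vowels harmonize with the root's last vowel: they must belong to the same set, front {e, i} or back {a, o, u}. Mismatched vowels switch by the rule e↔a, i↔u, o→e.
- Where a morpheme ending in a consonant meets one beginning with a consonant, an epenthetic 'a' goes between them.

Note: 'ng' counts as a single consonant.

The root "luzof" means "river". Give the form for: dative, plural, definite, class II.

luzofumamora

Attach definiteness definite -um → luzofum.
Attach case dative -m → luzofumm.
Attach noun class class II -o → luzofummo.
Attach number plural -ra → luzofummora.
Vowel harmony: no change.
Apply epenthesis: luzofummora → luzofumamora.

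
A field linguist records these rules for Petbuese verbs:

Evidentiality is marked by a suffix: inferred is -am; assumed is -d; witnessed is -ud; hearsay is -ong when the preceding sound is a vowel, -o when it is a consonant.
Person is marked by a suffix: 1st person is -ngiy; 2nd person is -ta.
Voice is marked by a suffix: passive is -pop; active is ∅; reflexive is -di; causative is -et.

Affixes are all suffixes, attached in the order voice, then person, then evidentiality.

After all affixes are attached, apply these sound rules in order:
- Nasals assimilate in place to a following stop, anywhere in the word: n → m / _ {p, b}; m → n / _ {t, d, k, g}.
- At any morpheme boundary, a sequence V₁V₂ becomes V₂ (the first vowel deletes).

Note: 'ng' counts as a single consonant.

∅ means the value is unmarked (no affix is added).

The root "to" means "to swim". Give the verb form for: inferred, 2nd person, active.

voice = active: zero marking, form stays to.
Attach person 2nd person -ta → tota.
Attach evidentiality inferred -am → totaam.
Nasal assimilation: no change.
Apply vowel deletion: totaam → totam.

totam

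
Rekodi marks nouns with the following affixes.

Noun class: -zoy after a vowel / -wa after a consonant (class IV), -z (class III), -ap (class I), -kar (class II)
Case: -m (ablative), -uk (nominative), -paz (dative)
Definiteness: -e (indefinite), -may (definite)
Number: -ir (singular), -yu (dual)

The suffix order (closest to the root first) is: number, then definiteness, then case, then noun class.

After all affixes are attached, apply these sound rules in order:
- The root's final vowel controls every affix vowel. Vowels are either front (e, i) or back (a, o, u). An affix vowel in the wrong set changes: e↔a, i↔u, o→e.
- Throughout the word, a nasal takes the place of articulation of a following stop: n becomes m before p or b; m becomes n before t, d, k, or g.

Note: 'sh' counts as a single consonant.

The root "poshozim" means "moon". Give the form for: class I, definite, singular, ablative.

poshozimirmeymep

Attach number singular -ir → poshozimir.
Attach definiteness definite -may → poshozimirmay.
Attach case ablative -m → poshozimirmaym.
Attach noun class class I -ap → poshozimirmaymap.
Apply vowel harmony: poshozimirmaymap → poshozimirmeymep.
Nasal assimilation: no change.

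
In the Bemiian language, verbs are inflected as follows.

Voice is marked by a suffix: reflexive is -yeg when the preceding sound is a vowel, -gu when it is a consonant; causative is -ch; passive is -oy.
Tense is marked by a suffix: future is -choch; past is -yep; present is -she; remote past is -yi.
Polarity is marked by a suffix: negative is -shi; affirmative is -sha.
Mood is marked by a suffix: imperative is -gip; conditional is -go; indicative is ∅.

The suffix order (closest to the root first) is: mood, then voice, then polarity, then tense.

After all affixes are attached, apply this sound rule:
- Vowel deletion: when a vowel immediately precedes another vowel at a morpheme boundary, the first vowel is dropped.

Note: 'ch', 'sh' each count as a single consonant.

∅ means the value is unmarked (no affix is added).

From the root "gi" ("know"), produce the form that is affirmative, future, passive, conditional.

Attach mood conditional -go → gigo.
Attach voice passive -oy → gigooy.
Attach polarity affirmative -sha → gigooysha.
Attach tense future -choch → gigooyshachoch.
Apply vowel deletion: gigooyshachoch → gigoyshachoch.

gigoyshachoch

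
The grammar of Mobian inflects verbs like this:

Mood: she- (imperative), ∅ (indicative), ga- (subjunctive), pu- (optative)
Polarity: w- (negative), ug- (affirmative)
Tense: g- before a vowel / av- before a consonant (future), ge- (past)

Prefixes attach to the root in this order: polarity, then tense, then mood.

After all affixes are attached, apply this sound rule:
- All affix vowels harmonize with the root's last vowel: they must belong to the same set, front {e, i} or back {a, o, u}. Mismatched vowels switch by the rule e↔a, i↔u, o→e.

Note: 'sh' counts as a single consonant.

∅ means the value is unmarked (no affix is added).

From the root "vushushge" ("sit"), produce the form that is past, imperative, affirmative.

Attach polarity affirmative ug- → ugvushushge.
Attach tense past ge- → geugvushushge.
Attach mood imperative she- → shegeugvushushge.
Apply vowel harmony: shegeugvushushge → shegeigvushushge.

shegeigvushushge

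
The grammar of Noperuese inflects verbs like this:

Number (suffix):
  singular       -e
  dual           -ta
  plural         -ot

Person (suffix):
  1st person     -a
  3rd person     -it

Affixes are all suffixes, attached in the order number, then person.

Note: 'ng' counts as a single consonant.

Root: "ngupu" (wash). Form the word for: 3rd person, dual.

nguputait

Attach number dual -ta → nguputa.
Attach person 3rd person -it → nguputait.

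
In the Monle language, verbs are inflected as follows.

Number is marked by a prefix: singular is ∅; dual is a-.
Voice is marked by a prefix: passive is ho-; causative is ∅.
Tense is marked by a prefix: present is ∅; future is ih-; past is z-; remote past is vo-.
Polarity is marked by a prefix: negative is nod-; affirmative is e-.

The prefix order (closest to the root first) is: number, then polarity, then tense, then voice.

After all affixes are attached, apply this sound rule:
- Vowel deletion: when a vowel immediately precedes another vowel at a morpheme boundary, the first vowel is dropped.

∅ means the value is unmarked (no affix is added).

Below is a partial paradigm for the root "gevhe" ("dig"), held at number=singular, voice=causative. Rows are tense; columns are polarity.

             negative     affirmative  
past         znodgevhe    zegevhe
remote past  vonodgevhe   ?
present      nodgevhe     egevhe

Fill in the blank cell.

number = singular: zero marking, form stays gevhe.
Attach polarity affirmative e- → egevhe.
Attach tense remote past vo- → voegevhe.
voice = causative: zero marking, form stays voegevhe.
Apply vowel deletion: voegevhe → vegevhe.

vegevhe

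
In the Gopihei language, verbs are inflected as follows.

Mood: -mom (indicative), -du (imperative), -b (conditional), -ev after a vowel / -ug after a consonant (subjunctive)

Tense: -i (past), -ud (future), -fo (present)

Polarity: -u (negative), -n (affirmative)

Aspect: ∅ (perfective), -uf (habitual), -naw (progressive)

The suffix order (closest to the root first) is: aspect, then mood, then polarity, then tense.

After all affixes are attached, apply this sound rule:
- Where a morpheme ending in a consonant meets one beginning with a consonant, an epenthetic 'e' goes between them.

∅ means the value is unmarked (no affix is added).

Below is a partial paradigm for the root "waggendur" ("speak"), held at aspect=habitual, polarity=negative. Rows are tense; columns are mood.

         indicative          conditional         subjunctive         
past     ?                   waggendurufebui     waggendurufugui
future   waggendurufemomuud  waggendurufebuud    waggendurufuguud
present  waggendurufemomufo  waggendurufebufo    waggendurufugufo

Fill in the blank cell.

waggendurufemomui

Attach aspect habitual -uf → waggenduruf.
Attach mood indicative -mom → waggendurufmom.
Attach polarity negative -u → waggendurufmomu.
Attach tense past -i → waggendurufmomui.
Apply epenthesis: waggendurufmomui → waggendurufemomui.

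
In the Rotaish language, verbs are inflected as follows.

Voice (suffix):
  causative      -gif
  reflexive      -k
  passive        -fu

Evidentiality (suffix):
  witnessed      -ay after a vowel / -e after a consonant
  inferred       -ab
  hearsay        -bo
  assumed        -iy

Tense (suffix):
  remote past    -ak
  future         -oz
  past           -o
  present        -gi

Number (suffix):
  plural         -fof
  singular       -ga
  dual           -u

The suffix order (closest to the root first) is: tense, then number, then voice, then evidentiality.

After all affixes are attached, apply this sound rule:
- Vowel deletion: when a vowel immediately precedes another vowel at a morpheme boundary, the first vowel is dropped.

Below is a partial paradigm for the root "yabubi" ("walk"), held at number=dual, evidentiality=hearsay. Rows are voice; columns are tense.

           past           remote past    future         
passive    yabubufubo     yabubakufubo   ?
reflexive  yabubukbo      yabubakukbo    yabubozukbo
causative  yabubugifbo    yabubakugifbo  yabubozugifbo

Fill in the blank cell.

yabubozufubo

Attach tense future -oz → yabubioz.
Attach number dual -u → yabubiozu.
Attach voice passive -fu → yabubiozufu.
Attach evidentiality hearsay -bo → yabubiozufubo.
Apply vowel deletion: yabubiozufubo → yabubozufubo.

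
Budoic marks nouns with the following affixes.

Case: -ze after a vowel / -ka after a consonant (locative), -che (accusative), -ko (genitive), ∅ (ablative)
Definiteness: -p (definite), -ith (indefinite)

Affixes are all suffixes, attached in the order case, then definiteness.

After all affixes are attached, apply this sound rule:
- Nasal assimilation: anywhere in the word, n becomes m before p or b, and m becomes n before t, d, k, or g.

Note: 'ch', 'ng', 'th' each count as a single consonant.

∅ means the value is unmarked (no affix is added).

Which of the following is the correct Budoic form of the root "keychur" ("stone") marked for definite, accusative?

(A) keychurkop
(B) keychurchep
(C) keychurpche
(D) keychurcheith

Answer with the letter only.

Attach case accusative -che → keychurche.
Attach definiteness definite -p → keychurchep.
Nasal assimilation: no change.
So the correct form is keychurchep, option (B).
(C) keychurpche is wrong: it has the affixes in the wrong order.
(A) keychurkop is wrong: it uses genitive instead of accusative for case.
(D) keychurcheith is wrong: it uses indefinite instead of definite for definiteness.

B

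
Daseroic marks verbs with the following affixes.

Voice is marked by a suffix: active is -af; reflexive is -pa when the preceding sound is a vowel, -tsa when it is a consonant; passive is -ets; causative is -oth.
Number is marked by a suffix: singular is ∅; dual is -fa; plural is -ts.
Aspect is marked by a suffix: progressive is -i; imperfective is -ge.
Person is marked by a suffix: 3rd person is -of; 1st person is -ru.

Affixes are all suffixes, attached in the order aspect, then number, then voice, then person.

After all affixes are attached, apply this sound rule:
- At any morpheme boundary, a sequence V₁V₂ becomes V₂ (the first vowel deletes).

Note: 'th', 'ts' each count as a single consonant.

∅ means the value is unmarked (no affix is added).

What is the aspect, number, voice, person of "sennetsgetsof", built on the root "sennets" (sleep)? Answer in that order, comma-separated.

imperfective, singular, passive, 3rd person

Segment: sennets-ge-ets-of.
aspect: -ge → imperfective.
number: ∅ → singular.
voice: -ets → passive.
person: -of → 3rd person.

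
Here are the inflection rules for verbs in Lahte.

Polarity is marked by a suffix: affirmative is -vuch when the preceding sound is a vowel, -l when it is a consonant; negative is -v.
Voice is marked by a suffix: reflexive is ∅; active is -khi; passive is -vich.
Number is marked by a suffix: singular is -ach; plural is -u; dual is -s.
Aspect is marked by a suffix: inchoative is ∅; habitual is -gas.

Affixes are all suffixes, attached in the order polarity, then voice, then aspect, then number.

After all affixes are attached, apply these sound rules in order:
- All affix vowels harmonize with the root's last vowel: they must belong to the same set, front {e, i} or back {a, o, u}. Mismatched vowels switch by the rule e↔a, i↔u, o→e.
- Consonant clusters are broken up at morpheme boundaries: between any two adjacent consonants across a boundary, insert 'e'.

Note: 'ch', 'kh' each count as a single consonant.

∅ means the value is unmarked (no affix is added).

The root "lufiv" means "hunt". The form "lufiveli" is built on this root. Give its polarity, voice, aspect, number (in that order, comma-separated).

affirmative, reflexive, inchoative, plural

Segment: lufiv-l-u.
polarity: -vuch/l → affirmative.
voice: ∅ → reflexive.
aspect: ∅ → inchoative.
number: -u → plural.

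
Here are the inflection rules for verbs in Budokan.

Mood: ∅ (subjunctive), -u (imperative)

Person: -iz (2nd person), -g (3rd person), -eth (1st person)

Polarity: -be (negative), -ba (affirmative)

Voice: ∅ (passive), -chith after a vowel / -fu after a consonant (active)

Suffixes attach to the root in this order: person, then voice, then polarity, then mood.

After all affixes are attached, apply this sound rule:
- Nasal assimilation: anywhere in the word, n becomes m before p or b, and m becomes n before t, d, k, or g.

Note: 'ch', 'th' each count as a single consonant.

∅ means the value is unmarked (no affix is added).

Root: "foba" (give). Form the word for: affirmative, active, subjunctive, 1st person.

Attach person 1st person -eth → fobaeth.
Attach voice active -fu (after consonant 'th') → fobaethfu.
Attach polarity affirmative -ba → fobaethfuba.
mood = subjunctive: zero marking, form stays fobaethfuba.
Nasal assimilation: no change.

fobaethfuba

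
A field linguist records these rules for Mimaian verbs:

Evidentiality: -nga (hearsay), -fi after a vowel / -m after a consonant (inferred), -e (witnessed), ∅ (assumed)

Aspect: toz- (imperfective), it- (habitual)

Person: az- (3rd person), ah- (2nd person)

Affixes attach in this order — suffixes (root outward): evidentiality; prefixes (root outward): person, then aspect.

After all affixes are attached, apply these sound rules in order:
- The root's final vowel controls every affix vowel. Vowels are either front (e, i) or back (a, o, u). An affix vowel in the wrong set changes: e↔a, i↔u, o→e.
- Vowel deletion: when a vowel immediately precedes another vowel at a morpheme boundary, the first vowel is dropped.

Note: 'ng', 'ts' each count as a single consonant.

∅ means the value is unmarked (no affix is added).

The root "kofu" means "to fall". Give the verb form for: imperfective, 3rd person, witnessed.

tozazkofa

Attach evidentiality witnessed -e → kofue.
Attach person 3rd person az- → azkofue.
Attach aspect imperfective toz- → tozazkofue.
Apply vowel harmony: tozazkofue → tozazkofua.
Apply vowel deletion: tozazkofua → tozazkofa.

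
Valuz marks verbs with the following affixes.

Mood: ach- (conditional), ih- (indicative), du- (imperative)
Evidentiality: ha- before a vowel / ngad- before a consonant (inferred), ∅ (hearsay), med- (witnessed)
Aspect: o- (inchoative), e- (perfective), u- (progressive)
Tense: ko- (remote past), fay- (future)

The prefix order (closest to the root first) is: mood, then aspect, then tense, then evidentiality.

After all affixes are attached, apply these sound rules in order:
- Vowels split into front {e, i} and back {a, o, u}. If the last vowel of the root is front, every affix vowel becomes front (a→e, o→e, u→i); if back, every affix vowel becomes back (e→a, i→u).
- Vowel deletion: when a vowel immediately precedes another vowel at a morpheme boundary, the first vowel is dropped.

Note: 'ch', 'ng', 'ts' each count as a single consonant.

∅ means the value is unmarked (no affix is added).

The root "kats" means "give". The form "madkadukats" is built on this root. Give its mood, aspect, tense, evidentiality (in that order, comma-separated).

Segment: med-ko-e-du-kats.
mood: du- → imperative.
aspect: e- → perfective.
tense: ko- → remote past.
evidentiality: med- → witnessed.

imperative, perfective, remote past, witnessed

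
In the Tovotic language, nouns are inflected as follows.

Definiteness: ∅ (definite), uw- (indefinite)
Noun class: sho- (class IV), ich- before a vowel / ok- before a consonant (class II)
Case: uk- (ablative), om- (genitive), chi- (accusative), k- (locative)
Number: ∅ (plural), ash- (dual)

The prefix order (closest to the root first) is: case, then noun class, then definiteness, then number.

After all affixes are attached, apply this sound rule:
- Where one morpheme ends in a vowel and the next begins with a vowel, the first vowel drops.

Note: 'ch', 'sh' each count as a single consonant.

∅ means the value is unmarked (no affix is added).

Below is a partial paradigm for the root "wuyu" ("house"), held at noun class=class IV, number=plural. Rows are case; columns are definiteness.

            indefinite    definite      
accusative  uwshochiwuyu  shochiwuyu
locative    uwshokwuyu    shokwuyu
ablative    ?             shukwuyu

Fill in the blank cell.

uwshukwuyu

Attach case ablative uk- → ukwuyu.
Attach noun class class IV sho- → shoukwuyu.
Attach definiteness indefinite uw- → uwshoukwuyu.
number = plural: zero marking, form stays uwshoukwuyu.
Apply vowel deletion: uwshoukwuyu → uwshukwuyu.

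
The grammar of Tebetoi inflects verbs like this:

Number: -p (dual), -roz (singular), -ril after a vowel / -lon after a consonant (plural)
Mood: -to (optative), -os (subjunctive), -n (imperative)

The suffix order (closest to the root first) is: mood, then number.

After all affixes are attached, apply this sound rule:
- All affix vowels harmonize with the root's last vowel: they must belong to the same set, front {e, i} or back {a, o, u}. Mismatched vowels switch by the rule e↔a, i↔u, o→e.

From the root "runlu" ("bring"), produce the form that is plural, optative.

Attach mood optative -to → runluto.
Attach number plural -ril (after vowel 'o') → runlutoril.
Apply vowel harmony: runlutoril → runlutorul.

runlutorul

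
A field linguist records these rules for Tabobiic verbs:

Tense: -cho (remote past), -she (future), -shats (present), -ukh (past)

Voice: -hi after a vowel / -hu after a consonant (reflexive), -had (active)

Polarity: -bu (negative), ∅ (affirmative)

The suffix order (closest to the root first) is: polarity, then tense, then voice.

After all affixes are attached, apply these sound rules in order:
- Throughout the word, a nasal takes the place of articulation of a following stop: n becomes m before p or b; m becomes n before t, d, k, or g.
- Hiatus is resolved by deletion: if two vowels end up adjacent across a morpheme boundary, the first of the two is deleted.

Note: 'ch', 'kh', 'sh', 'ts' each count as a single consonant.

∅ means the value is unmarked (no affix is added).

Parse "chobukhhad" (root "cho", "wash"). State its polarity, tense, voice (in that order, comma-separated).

Segment: cho-bu-ukh-had.
polarity: -bu → negative.
tense: -ukh → past.
voice: -had → active.

negative, past, active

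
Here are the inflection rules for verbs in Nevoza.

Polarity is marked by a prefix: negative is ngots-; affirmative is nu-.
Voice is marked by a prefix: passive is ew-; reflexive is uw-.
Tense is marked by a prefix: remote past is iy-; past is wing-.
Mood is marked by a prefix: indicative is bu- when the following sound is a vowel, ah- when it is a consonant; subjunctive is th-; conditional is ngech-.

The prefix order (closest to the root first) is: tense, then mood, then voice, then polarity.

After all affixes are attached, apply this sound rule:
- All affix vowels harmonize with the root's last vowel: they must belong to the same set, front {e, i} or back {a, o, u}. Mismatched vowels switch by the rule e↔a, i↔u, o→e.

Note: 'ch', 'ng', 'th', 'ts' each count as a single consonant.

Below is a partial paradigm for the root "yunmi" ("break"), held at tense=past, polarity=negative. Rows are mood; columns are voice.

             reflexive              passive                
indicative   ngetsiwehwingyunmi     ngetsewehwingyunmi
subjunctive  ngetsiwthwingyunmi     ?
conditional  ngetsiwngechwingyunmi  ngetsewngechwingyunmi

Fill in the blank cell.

Attach tense past wing- → wingyunmi.
Attach mood subjunctive th- → thwingyunmi.
Attach voice passive ew- → ewthwingyunmi.
Attach polarity negative ngots- → ngotsewthwingyunmi.
Apply vowel harmony: ngotsewthwingyunmi → ngetsewthwingyunmi.

ngetsewthwingyunmi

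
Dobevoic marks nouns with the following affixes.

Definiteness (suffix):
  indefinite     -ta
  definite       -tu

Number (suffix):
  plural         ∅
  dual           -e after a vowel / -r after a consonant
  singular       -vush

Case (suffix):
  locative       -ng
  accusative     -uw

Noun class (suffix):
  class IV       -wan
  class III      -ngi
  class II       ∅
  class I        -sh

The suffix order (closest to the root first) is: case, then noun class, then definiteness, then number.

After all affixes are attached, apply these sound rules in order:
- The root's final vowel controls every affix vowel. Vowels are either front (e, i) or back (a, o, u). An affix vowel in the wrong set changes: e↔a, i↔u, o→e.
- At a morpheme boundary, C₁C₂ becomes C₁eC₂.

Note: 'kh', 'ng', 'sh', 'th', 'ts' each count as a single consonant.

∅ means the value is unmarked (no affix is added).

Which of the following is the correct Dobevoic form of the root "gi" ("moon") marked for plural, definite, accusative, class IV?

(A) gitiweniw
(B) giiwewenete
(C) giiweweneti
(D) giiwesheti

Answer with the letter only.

Attach case accusative -uw → giuw.
Attach noun class class IV -wan → giuwwan.
Attach definiteness definite -tu → giuwwantu.
number = plural: zero marking, form stays giuwwantu.
Apply vowel harmony: giuwwantu → giiwwenti.
Apply epenthesis: giiwwenti → giiweweneti.
So the correct form is giiweweneti, option (C).
(D) giiwesheti is wrong: it uses class I instead of class IV for noun class.
(B) giiwewenete is wrong: it uses indefinite instead of definite for definiteness.
(A) gitiweniw is wrong: it has the affixes in the wrong order.

C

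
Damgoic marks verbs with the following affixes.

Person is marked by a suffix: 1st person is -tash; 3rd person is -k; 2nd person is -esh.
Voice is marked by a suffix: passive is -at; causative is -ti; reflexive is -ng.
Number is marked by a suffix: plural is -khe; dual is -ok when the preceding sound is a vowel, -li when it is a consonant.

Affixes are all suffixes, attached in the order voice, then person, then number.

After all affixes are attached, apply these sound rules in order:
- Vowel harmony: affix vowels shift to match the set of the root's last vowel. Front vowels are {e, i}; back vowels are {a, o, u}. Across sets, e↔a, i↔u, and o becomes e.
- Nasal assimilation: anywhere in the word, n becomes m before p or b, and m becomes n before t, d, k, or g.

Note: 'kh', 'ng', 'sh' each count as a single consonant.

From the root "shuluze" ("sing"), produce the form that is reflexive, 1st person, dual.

shuluzengteshli

Attach voice reflexive -ng → shuluzeng.
Attach person 1st person -tash → shuluzengtash.
Attach number dual -li (after consonant 'sh') → shuluzengtashli.
Apply vowel harmony: shuluzengtashli → shuluzengteshli.
Nasal assimilation: no change.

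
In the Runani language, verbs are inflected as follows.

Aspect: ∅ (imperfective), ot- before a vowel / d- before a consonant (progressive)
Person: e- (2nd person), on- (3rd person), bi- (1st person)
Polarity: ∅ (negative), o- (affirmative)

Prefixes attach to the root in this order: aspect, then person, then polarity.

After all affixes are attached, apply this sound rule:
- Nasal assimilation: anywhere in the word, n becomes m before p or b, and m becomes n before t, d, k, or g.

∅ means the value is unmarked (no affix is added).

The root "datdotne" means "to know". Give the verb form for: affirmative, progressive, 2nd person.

Attach aspect progressive d- (before consonant 'd') → ddatdotne.
Attach person 2nd person e- → eddatdotne.
Attach polarity affirmative o- → oeddatdotne.
Nasal assimilation: no change.

oeddatdotne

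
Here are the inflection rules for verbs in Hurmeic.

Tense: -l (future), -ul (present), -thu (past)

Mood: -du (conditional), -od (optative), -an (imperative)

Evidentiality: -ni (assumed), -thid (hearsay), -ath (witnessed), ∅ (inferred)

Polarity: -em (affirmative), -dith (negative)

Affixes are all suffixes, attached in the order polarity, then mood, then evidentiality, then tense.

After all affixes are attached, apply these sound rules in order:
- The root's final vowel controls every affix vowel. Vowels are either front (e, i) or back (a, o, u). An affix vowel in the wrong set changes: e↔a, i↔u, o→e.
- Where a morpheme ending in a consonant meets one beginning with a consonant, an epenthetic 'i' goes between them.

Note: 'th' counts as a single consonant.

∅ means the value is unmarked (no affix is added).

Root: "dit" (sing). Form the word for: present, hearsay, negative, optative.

ditidithedithidil

Attach polarity negative -dith → ditdith.
Attach mood optative -od → ditdithod.
Attach evidentiality hearsay -thid → ditdithodthid.
Attach tense present -ul → ditdithodthidul.
Apply vowel harmony: ditdithodthidul → ditdithedthidil.
Apply epenthesis: ditdithedthidil → ditidithedithidil.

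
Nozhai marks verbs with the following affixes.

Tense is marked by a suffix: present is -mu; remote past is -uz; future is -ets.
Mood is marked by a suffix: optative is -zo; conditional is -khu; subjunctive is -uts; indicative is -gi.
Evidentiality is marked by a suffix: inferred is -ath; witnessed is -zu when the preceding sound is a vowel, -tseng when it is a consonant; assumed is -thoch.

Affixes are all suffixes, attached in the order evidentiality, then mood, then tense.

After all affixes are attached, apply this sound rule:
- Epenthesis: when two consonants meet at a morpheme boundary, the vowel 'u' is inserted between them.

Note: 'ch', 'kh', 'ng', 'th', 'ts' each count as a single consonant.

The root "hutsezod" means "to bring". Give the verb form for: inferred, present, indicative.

Attach evidentiality inferred -ath → hutsezodath.
Attach mood indicative -gi → hutsezodathgi.
Attach tense present -mu → hutsezodathgimu.
Apply epenthesis: hutsezodathgimu → hutsezodathugimu.

hutsezodathugimu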